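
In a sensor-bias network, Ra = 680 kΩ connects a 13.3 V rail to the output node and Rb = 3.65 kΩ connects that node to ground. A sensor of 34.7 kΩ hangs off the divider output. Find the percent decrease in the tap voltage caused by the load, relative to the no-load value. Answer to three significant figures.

9.47 %

The divider's output (Thévenin) resistance is Ra‖Rb = 3.631 kΩ.
Fractional drop under load = R_th/(R_th + R_L) = 3.631 / (3.631 + 34.7) = 0.09472.
So the output falls by 9.47 %.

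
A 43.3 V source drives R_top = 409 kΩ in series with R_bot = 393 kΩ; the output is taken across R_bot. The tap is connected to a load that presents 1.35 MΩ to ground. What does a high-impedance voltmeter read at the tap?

V_out ≈ 18.5 V

The load sits in parallel with R_bot: R_bot‖R_L = (393 × 1350) / (393 + 1350) = 304.4 kΩ.
V_out = 43.3 × 304.4 / (409 + 304.4) = 43.3 × 304.4/713.4 = 18.5 V.
(Unloaded it would have been 21.2 V.)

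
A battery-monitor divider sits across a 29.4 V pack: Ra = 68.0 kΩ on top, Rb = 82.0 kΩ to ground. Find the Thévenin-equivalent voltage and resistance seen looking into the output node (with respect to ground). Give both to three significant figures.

V_th = 16.1 V, R_th = 37.2 kΩ

V_th is the open-circuit tap voltage: 29.4 × 82.0/(68.0 + 82.0) = 16.1 V.
With the supply zeroed, Ra and Rb appear in parallel from the tap: R_th = Ra‖Rb = (68.0 × 82.0)/150.0 = 37.2 kΩ.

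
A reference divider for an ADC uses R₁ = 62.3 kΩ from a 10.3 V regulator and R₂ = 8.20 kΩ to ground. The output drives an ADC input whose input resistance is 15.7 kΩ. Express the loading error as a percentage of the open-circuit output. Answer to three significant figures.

The divider's output (Thévenin) resistance is R₁‖R₂ = 7.246 kΩ.
Fractional drop under load = R_th/(R_th + R_L) = 7.246 / (7.246 + 15.7) = 0.3158.
So the output falls by 31.6 %.

31.6 %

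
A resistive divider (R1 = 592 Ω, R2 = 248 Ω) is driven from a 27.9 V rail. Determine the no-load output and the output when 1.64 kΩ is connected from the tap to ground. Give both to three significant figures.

Open-circuit: V = 27.9 × 248/(592 + 248) = 8.24 V.
With the load, R2 becomes R2‖R_L = 215.4 Ω, so V = 27.9 × 215.4/807.4 = 7.44 V.

Unloaded: 8.24 V; loaded: 7.44 V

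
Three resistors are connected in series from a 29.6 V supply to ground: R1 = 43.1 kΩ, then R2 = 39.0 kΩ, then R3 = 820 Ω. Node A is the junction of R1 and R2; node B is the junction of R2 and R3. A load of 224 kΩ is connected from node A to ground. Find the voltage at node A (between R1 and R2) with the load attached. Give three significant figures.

V ≈ 13.0 V

Below node A the series string R2+R3 = 39820 Ω sits in parallel with the 224000 Ω load: 33810 Ω.
V_A = 29.6 × 33810/(43100 + 33810) = 13.0 V.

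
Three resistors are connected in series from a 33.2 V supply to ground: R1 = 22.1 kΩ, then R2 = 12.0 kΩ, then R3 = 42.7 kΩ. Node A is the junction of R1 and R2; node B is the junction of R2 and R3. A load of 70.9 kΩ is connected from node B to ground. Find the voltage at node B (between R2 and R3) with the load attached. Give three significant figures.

At node B, R3 is in parallel with the load: R3‖R_L = 26.65 kΩ.
Below node A the resistance is R2 + (R3‖R_L) = 38.65 kΩ, so V_A = 33.2 × 38.65/60.75 = 21.12 V.
Then V_B = V_A × (R3‖R_L)/(R2 + R3‖R_L) = 21.12 × 26.65/38.65 = 14.6 V.

V ≈ 14.6 V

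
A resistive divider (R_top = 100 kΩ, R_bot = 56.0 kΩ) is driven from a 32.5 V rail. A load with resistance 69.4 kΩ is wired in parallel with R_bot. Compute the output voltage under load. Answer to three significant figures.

The load sits in parallel with R_bot: R_bot‖R_L = (56.0 × 69.4) / (56.0 + 69.4) = 30.99 kΩ.
V_out = 32.5 × 30.99 / (100 + 30.99) = 32.5 × 30.99/131.0 = 7.69 V.
(Unloaded it would have been 11.7 V.)

V_out ≈ 7.69 V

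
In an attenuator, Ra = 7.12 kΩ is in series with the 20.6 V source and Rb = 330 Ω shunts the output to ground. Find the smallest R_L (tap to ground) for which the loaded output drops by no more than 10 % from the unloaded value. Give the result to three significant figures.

Output resistance R_th = Ra‖Rb = (7120 × 330)/7450 = 315.4 Ω.
The fractional drop is R_th/(R_th + R_L); requiring this ≤ 0.100 gives R_L ≥ R_th(1/0.100 − 1) = 315.4 × 9.000 = 2.84 kΩ.

R_L(min) ≈ 2.84 kΩ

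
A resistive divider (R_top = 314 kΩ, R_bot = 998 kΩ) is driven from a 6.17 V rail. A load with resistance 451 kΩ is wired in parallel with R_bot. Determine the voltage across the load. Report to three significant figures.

V_out ≈ 3.07 V

The load sits in parallel with R_bot: R_bot‖R_L = (998 × 451) / (998 + 451) = 310.6 kΩ.
V_out = 6.17 × 310.6 / (314 + 310.6) = 6.17 × 310.6/624.6 = 3.07 V.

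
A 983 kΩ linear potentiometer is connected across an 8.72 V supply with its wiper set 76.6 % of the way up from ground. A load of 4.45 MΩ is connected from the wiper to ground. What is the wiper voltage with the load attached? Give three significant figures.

V ≈ 6.43 V

The wiper splits the pot into (1−α)R = 230.0 kΩ above and αR = 753.0 kΩ below.
Lower section ‖ load = 644.0 kΩ.
V_wiper = 8.72 × 644.0/(230.0 + 644.0) = 6.43 V.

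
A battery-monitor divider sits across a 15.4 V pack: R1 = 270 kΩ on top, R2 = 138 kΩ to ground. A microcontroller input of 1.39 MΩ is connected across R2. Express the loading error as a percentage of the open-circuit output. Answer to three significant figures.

6.16 %

The divider's output (Thévenin) resistance is R1‖R2 = 91.32 kΩ.
Fractional drop under load = R_th/(R_th + R_L) = 91.32 / (91.32 + 1390) = 0.06165.
So the output falls by 6.16 %.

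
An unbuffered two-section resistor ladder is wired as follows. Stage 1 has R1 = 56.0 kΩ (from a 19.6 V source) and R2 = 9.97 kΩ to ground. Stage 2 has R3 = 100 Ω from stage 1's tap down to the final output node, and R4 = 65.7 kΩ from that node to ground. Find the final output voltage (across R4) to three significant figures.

V_out ≈ 2.62 V

Stage 2 presents R3+R4 = 65800 Ω as a load on stage 1's tap.
Stage 1's lower leg becomes R2‖(R3+R4) = 8658 Ω, so V_mid = 19.6 × 8658/64660 = 2.625 V.
Stage 2 is itself unloaded: V_out = V_mid × R4/(R3+R4) = 2.625 × 65700/65800 = 2.62 V.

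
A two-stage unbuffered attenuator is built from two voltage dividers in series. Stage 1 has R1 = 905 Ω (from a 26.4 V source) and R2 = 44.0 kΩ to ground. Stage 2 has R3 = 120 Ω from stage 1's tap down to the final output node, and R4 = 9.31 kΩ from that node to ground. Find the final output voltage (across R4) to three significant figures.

V_out ≈ 23.3 V

Stage 2 presents R3+R4 = 9430 Ω as a load on stage 1's tap.
Stage 1's lower leg becomes R2‖(R3+R4) = 7766 Ω, so V_mid = 26.4 × 7766/8671 = 23.64 V.
Stage 2 is itself unloaded: V_out = V_mid × R4/(R3+R4) = 23.64 × 9310/9430 = 23.3 V.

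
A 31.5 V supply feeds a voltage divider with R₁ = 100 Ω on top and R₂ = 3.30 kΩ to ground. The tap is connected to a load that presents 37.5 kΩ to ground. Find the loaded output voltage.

The load sits in parallel with R₂: R₂‖R_L = (3300 × 37500) / (3300 + 37500) = 3033 Ω.
V_out = 31.5 × 3033 / (100 + 3033) = 31.5 × 3033/3133 = 30.5 V.

V_out ≈ 30.5 V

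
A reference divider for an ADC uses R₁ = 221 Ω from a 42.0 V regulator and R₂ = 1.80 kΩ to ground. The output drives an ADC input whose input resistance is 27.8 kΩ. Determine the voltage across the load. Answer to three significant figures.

V_out ≈ 37.1 V

The load sits in parallel with R₂: R₂‖R_L = (1800 × 27800) / (1800 + 27800) = 1691 Ω.
V_out = 42.0 × 1691 / (221 + 1691) = 42.0 × 1691/1912 = 37.1 V.
(Unloaded it would have been 37.4 V.)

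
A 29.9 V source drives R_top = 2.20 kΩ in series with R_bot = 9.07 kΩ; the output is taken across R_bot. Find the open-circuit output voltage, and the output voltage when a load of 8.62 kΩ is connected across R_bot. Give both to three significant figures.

Unloaded: 24.1 V; loaded: 20.0 V

Open-circuit: V = 29.9 × 9.07/(2.20 + 9.07) = 24.1 V.
With the load, R_bot becomes R_bot‖R_L = 4.420 kΩ, so V = 29.9 × 4.420/6.620 = 20.0 V.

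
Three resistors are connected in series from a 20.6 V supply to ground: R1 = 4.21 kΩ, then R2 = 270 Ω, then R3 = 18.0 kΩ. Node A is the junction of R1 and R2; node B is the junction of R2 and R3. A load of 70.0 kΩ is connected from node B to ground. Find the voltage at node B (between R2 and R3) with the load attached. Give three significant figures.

At node B, R3 is in parallel with the load: R3‖R_L = 14320 Ω.
Below node A the resistance is R2 + (R3‖R_L) = 14590 Ω, so V_A = 20.6 × 14590/18800 = 15.99 V.
Then V_B = V_A × (R3‖R_L)/(R2 + R3‖R_L) = 15.99 × 14320/14590 = 15.7 V.

V ≈ 15.7 V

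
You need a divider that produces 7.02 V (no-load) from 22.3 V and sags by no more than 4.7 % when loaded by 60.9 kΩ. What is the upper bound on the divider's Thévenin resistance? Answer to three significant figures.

Loading drop = R_th/(R_th + R_L) ≤ 0.0470, so R_th ≤ R_L · ε/(1−ε) = 60.9 kΩ × 0.0470/0.9530 = 3.00 kΩ.
(Any R1, R2 with R2/(R1+R2) = 0.315 and R1‖R2 ≤ 3.00 kΩ will meet the spec.)

R_th ≤ 3.00 kΩ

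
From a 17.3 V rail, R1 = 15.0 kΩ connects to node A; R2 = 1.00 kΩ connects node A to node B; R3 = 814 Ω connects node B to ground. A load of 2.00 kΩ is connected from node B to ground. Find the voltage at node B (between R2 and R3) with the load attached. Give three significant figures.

At node B, R3 is in parallel with the load: R3‖R_L = 578.5 Ω.
Below node A the resistance is R2 + (R3‖R_L) = 1579 Ω, so V_A = 17.3 × 1579/16580 = 1.647 V.
Then V_B = V_A × (R3‖R_L)/(R2 + R3‖R_L) = 1.647 × 578.5/1579 = 0.604 V.

V ≈ 0.604 V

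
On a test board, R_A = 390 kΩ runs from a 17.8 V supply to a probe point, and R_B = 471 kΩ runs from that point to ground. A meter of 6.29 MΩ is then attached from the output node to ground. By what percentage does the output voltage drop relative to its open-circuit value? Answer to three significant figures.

The divider's output (Thévenin) resistance is R_A‖R_B = 213.3 kΩ.
Fractional drop under load = R_th/(R_th + R_L) = 213.3 / (213.3 + 6290) = 0.03281.
So the output falls by 3.28 %.

3.28 %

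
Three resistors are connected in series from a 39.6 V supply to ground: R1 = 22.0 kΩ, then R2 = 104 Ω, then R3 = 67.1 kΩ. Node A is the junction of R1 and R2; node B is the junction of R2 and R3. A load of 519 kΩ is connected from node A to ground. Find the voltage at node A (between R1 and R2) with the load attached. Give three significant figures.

Below node A the series string R2+R3 = 67200 Ω sits in parallel with the 519000 Ω load: 59500 Ω.
V_A = 39.6 × 59500/(22000 + 59500) = 28.9 V.

V ≈ 28.9 V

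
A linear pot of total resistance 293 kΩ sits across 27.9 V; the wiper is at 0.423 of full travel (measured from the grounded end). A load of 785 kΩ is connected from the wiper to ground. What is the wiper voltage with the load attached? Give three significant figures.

The wiper splits the pot into (1−α)R = 169.1 kΩ above and αR = 123.9 kΩ below.
Lower section ‖ load = 107.0 kΩ.
V_wiper = 27.9 × 107.0/(169.1 + 107.0) = 10.8 V.

V ≈ 10.8 V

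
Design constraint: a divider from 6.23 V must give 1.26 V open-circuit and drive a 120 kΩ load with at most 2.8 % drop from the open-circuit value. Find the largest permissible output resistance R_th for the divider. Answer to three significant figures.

R_th ≤ 3.46 kΩ

Loading drop = R_th/(R_th + R_L) ≤ 0.0280, so R_th ≤ R_L · ε/(1−ε) = 120 kΩ × 0.0280/0.9720 = 3.46 kΩ.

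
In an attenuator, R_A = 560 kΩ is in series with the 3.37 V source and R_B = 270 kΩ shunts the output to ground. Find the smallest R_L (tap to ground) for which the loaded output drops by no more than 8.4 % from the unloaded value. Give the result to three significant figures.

R_L(min) ≈ 1.99 MΩ

Output resistance R_th = R_A‖R_B = (560 × 270)/830.0 = 182.2 kΩ.
The fractional drop is R_th/(R_th + R_L); requiring this ≤ 0.0840 gives R_L ≥ R_th(1/0.0840 − 1) = 182.2 × 10.90 = 1.99 MΩ.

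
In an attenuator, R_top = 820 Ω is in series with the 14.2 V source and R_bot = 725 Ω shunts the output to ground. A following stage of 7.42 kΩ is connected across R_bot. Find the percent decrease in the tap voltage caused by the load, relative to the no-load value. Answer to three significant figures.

The divider's output (Thévenin) resistance is R_top‖R_bot = 384.8 Ω.
Fractional drop under load = R_th/(R_th + R_L) = 384.8 / (384.8 + 7420) = 0.04930.
So the output falls by 4.93 %.

4.93 %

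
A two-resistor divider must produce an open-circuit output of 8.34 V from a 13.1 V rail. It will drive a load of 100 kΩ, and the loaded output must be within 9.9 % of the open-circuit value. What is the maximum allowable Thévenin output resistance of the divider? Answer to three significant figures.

Loading drop = R_th/(R_th + R_L) ≤ 0.0990, so R_th ≤ R_L · ε/(1−ε) = 100 kΩ × 0.0990/0.9010 = 11.0 kΩ.
(Any R1, R2 with R2/(R1+R2) = 0.637 and R1‖R2 ≤ 11.0 kΩ will meet the spec.)

R_th ≤ 11.0 kΩ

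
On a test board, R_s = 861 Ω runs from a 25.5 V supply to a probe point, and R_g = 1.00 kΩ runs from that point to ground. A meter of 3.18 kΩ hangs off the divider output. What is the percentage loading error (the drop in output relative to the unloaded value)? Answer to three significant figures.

12.7 %

Unloaded V = 25.5 × 1000/1861 = 13.702 V.
Loaded: R_g‖R_L = 760.8 Ω, giving V = 25.5 × 760.8/1622 = 11.962 V.
Drop = (13.702 − 11.962) / 13.702 = 12.7 %.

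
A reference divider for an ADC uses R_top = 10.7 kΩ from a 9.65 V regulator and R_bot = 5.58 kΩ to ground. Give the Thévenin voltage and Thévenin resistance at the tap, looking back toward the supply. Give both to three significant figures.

V_th = 3.31 V, R_th = 3.67 kΩ

V_th is the open-circuit tap voltage: 9.65 × 5.58/(10.7 + 5.58) = 3.31 V.
With the supply zeroed, R_top and R_bot appear in parallel from the tap: R_th = R_top‖R_bot = (10.7 × 5.58)/16.28 = 3.67 kΩ.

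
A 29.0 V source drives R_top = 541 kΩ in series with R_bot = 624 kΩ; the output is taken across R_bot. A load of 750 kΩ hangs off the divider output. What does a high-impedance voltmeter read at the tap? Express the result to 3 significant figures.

The load sits in parallel with R_bot: R_bot‖R_L = (624 × 750) / (624 + 750) = 340.6 kΩ.
V_out = 29.0 × 340.6 / (541 + 340.6) = 29.0 × 340.6/881.6 = 11.2 V.

V_out ≈ 11.2 V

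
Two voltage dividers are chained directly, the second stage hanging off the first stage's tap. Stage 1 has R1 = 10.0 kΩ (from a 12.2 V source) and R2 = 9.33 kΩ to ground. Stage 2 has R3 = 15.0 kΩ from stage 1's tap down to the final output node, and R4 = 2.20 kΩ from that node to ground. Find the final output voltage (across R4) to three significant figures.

Stage 2 presents R3+R4 = 17.20 kΩ as a load on stage 1's tap.
Stage 1's lower leg becomes R2‖(R3+R4) = 6.049 kΩ, so V_mid = 12.2 × 6.049/16.05 = 4.598 V.
Stage 2 is itself unloaded: V_out = V_mid × R4/(R3+R4) = 4.598 × 2.20/17.20 = 0.588 V.

V_out ≈ 0.588 V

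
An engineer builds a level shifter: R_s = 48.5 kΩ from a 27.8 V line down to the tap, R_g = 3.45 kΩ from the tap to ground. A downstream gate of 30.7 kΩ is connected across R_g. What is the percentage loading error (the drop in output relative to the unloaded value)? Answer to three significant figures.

The divider's output (Thévenin) resistance is R_s‖R_g = 3.221 kΩ.
Fractional drop under load = R_th/(R_th + R_L) = 3.221 / (3.221 + 30.7) = 0.09495.
So the output falls by 9.50 %.

9.50 %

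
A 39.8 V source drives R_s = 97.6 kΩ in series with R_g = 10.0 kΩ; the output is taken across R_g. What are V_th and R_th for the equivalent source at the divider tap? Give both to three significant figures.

V_th = 3.70 V, R_th = 9.07 kΩ

V_th is the open-circuit tap voltage: 39.8 × 10.0/(97.6 + 10.0) = 3.70 V.
With the supply zeroed, R_s and R_g appear in parallel from the tap: R_th = R_s‖R_g = (97.6 × 10.0)/107.6 = 9.07 kΩ.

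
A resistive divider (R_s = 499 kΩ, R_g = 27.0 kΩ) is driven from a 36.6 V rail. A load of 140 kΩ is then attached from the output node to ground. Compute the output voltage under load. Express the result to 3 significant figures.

V_out ≈ 1.59 V

The load sits in parallel with R_g: R_g‖R_L = (27.0 × 140) / (27.0 + 140) = 22.63 kΩ.
V_out = 36.6 × 22.63 / (499 + 22.63) = 36.6 × 22.63/521.6 = 1.59 V.
(Unloaded it would have been 1.88 V.)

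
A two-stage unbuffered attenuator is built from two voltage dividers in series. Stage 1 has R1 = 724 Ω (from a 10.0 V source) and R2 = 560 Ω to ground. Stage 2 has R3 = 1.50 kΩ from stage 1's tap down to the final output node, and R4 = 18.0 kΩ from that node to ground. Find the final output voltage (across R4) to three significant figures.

V_out ≈ 3.96 V

Stage 2 presents R3+R4 = 19500 Ω as a load on stage 1's tap.
Stage 1's lower leg becomes R2‖(R3+R4) = 544.4 Ω, so V_mid = 10.0 × 544.4/1268 = 4.292 V.
Stage 2 is itself unloaded: V_out = V_mid × R4/(R3+R4) = 4.292 × 18000/19500 = 3.96 V.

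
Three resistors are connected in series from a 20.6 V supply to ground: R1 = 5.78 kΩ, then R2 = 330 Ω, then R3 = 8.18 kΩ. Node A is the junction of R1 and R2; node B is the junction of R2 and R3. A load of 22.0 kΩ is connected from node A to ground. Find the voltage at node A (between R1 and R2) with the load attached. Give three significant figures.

Below node A the series string R2+R3 = 8510 Ω sits in parallel with the 22000 Ω load: 6136 Ω.
V_A = 20.6 × 6136/(5780 + 6136) = 10.6 V.

V ≈ 10.6 V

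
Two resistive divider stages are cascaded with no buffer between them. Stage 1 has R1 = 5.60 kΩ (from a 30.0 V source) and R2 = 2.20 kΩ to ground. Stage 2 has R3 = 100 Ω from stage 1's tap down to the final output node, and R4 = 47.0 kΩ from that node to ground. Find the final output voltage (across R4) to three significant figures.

V_out ≈ 8.17 V

Stage 2 presents R3+R4 = 47100 Ω as a load on stage 1's tap.
Stage 1's lower leg becomes R2‖(R3+R4) = 2102 Ω, so V_mid = 30.0 × 2102/7702 = 8.187 V.
Stage 2 is itself unloaded: V_out = V_mid × R4/(R3+R4) = 8.187 × 47000/47100 = 8.17 V.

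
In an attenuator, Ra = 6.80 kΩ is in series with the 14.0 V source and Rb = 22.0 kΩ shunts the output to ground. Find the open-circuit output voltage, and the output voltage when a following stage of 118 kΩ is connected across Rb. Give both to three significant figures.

Unloaded: 10.7 V; loaded: 10.2 V

Open-circuit: V = 14.0 × 22.0/(6.80 + 22.0) = 10.7 V.
With the load, Rb becomes Rb‖R_L = 18.54 kΩ, so V = 14.0 × 18.54/25.34 = 10.2 V.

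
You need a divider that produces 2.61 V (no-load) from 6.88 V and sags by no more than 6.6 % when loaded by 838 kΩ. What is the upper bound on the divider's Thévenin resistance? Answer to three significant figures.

R_th ≤ 59.2 kΩ

Loading drop = R_th/(R_th + R_L) ≤ 0.0660, so R_th ≤ R_L · ε/(1−ε) = 838 kΩ × 0.0660/0.9340 = 59.2 kΩ.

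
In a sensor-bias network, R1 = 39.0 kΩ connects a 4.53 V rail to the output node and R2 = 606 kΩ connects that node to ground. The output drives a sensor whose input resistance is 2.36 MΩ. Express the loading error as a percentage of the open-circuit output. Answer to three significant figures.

1.53 %

The divider's output (Thévenin) resistance is R1‖R2 = 36.64 kΩ.
Fractional drop under load = R_th/(R_th + R_L) = 36.64 / (36.64 + 2360) = 0.01529.
So the output falls by 1.53 %.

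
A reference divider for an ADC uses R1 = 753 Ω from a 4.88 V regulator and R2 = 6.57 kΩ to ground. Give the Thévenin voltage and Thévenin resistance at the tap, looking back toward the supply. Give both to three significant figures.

V_th is the open-circuit tap voltage: 4.88 × 6570/(753 + 6570) = 4.38 V.
With the supply zeroed, R1 and R2 appear in parallel from the tap: R_th = R1‖R2 = (753 × 6570)/7323 = 676 Ω.

V_th = 4.38 V, R_th = 676 Ω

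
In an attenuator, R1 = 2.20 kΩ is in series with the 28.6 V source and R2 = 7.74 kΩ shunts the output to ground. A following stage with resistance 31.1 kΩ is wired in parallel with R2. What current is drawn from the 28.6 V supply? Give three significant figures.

R2‖R_L = 6.198 kΩ, so the source sees R1 + R2‖R_L = 8.398 kΩ.
I = 28.6 V / 8.398 kΩ = 3.41 mA.

I ≈ 3.41 mA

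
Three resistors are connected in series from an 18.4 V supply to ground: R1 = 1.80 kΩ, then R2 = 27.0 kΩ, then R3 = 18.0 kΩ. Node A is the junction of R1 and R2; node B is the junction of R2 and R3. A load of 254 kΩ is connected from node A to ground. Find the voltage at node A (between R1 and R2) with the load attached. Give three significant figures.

Below node A the series string R2+R3 = 45.00 kΩ sits in parallel with the 254 kΩ load: 38.23 kΩ.
V_A = 18.4 × 38.23/(1.80 + 38.23) = 17.6 V.

V ≈ 17.6 V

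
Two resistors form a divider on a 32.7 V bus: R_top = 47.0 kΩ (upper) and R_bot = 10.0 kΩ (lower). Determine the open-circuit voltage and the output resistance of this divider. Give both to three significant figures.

V_th is the open-circuit tap voltage: 32.7 × 10.0/(47.0 + 10.0) = 5.74 V.
With the supply zeroed, R_top and R_bot appear in parallel from the tap: R_th = R_top‖R_bot = (47.0 × 10.0)/57.00 = 8.25 kΩ.

V_th = 5.74 V, R_th = 8.25 kΩ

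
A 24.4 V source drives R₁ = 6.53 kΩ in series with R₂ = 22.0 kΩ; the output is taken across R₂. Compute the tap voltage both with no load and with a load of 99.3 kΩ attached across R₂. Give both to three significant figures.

Open-circuit: V = 24.4 × 22.0/(6.53 + 22.0) = 18.8 V.
With the load, R₂ becomes R₂‖R_L = 18.01 kΩ, so V = 24.4 × 18.01/24.54 = 17.9 V.

Unloaded: 18.8 V; loaded: 17.9 V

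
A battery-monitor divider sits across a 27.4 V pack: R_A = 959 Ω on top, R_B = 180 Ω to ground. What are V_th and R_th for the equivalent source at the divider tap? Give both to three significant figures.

V_th is the open-circuit tap voltage: 27.4 × 180/(959 + 180) = 4.33 V.
With the supply zeroed, R_A and R_B appear in parallel from the tap: R_th = R_A‖R_B = (959 × 180)/1139 = 152 Ω.

V_th = 4.33 V, R_th = 152 Ω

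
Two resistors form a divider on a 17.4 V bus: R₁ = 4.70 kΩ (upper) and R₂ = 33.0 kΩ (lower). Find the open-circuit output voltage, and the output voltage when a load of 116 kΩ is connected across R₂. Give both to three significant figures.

Unloaded: 15.2 V; loaded: 14.7 V

Open-circuit: V = 17.4 × 33.0/(4.70 + 33.0) = 15.2 V.
With the load, R₂ becomes R₂‖R_L = 25.69 kΩ, so V = 17.4 × 25.69/30.39 = 14.7 V.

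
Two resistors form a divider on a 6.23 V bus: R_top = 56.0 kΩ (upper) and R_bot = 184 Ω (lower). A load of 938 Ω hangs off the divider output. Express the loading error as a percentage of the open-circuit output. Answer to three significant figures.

16.4 %

The divider's output (Thévenin) resistance is R_top‖R_bot = 183.4 Ω.
Fractional drop under load = R_th/(R_th + R_L) = 183.4 / (183.4 + 938) = 0.1635.
So the output falls by 16.4 %.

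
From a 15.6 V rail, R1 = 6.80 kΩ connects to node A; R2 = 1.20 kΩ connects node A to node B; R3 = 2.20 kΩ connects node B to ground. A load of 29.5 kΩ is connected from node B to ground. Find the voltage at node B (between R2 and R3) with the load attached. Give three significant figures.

At node B, R3 is in parallel with the load: R3‖R_L = 2.047 kΩ.
Below node A the resistance is R2 + (R3‖R_L) = 3.247 kΩ, so V_A = 15.6 × 3.247/10.05 = 5.042 V.
Then V_B = V_A × (R3‖R_L)/(R2 + R3‖R_L) = 5.042 × 2.047/3.247 = 3.18 V.

V ≈ 3.18 V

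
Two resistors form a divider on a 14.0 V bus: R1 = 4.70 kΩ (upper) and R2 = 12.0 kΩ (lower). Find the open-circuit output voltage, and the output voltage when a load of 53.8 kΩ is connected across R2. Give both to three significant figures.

Open-circuit: V = 14.0 × 12.0/(4.70 + 12.0) = 10.1 V.
With the load, R2 becomes R2‖R_L = 9.812 kΩ, so V = 14.0 × 9.812/14.51 = 9.47 V.

Unloaded: 10.1 V; loaded: 9.47 V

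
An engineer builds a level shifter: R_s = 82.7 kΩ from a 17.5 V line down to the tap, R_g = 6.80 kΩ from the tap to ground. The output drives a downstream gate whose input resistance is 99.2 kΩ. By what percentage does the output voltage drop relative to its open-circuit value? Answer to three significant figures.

5.96 %

The divider's output (Thévenin) resistance is R_s‖R_g = 6.283 kΩ.
Fractional drop under load = R_th/(R_th + R_L) = 6.283 / (6.283 + 99.2) = 0.05957.
So the output falls by 5.96 %.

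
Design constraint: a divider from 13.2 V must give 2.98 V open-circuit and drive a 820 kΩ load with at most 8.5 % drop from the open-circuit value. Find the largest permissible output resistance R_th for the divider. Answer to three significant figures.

R_th ≤ 76.2 kΩ

Loading drop = R_th/(R_th + R_L) ≤ 0.0850, so R_th ≤ R_L · ε/(1−ε) = 820 kΩ × 0.0850/0.9150 = 76.2 kΩ.
(Any R1, R2 with R2/(R1+R2) = 0.226 and R1‖R2 ≤ 76.2 kΩ will meet the spec.)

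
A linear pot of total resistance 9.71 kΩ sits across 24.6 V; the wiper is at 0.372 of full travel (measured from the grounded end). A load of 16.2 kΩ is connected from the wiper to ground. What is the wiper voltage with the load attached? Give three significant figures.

The wiper splits the pot into (1−α)R = 6.098 kΩ above and αR = 3.612 kΩ below.
Lower section ‖ load = 2.954 kΩ.
V_wiper = 24.6 × 2.954/(6.098 + 2.954) = 8.03 V.

V ≈ 8.03 V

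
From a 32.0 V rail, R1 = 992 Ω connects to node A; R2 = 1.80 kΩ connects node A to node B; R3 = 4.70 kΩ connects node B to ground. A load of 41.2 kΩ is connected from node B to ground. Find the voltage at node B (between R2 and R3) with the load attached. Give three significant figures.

V ≈ 19.3 V

At node B, R3 is in parallel with the load: R3‖R_L = 4219 Ω.
Below node A the resistance is R2 + (R3‖R_L) = 6019 Ω, so V_A = 32.0 × 6019/7011 = 27.47 V.
Then V_B = V_A × (R3‖R_L)/(R2 + R3‖R_L) = 27.47 × 4219/6019 = 19.3 V.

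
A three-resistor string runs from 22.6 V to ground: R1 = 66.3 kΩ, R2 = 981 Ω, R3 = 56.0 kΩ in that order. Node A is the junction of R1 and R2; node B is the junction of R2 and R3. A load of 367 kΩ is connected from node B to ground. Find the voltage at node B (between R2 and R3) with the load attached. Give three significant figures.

V ≈ 9.48 V

At node B, R3 is in parallel with the load: R3‖R_L = 48590 Ω.
Below node A the resistance is R2 + (R3‖R_L) = 49570 Ω, so V_A = 22.6 × 49570/115900 = 9.668 V.
Then V_B = V_A × (R3‖R_L)/(R2 + R3‖R_L) = 9.668 × 48590/49570 = 9.48 V.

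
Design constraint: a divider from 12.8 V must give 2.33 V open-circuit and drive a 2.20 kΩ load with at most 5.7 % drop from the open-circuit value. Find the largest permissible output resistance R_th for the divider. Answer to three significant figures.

R_th ≤ 133 Ω

Loading drop = R_th/(R_th + R_L) ≤ 0.0570, so R_th ≤ R_L · ε/(1−ε) = 2.20 kΩ × 0.0570/0.9430 = 133 Ω.
(Any R1, R2 with R2/(R1+R2) = 0.182 and R1‖R2 ≤ 133 Ω will meet the spec.)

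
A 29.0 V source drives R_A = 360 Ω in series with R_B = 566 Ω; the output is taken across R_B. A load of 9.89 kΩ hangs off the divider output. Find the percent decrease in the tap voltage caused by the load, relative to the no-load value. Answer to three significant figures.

The divider's output (Thévenin) resistance is R_A‖R_B = 220.0 Ω.
Fractional drop under load = R_th/(R_th + R_L) = 220.0 / (220.0 + 9890) = 0.02176.
So the output falls by 2.18 %.

2.18 %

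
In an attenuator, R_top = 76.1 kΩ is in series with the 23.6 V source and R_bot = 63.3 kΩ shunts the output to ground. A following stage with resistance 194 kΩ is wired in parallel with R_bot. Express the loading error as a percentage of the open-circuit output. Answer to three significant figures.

15.1 %

The divider's output (Thévenin) resistance is R_top‖R_bot = 34.56 kΩ.
Fractional drop under load = R_th/(R_th + R_L) = 34.56 / (34.56 + 194) = 0.1512.
So the output falls by 15.1 %.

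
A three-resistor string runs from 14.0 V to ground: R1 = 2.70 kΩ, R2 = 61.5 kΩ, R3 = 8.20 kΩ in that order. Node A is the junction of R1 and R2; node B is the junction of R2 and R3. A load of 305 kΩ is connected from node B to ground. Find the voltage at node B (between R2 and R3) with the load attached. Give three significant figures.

V ≈ 1.55 V

At node B, R3 is in parallel with the load: R3‖R_L = 7.985 kΩ.
Below node A the resistance is R2 + (R3‖R_L) = 69.49 kΩ, so V_A = 14.0 × 69.49/72.19 = 13.48 V.
Then V_B = V_A × (R3‖R_L)/(R2 + R3‖R_L) = 13.48 × 7.985/69.49 = 1.55 V.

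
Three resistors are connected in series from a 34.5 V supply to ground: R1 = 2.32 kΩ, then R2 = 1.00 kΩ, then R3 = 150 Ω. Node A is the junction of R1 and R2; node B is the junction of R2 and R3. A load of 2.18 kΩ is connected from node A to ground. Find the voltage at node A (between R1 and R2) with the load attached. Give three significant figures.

Below node A the series string R2+R3 = 1150 Ω sits in parallel with the 2180 Ω load: 752.9 Ω.
V_A = 34.5 × 752.9/(2320 + 752.9) = 8.45 V.

V ≈ 8.45 V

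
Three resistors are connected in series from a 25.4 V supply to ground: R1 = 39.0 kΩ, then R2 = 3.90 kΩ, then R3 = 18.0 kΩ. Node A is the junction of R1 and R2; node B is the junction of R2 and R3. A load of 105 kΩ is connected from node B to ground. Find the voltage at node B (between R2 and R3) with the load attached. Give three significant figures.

V ≈ 6.70 V

At node B, R3 is in parallel with the load: R3‖R_L = 15.37 kΩ.
Below node A the resistance is R2 + (R3‖R_L) = 19.27 kΩ, so V_A = 25.4 × 19.27/58.27 = 8.399 V.
Then V_B = V_A × (R3‖R_L)/(R2 + R3‖R_L) = 8.399 × 15.37/19.27 = 6.70 V.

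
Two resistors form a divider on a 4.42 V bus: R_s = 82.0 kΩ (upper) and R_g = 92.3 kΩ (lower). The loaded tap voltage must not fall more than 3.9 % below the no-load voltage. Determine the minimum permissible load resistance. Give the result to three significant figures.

R_L(min) ≈ 1.07 MΩ

Output resistance R_th = R_s‖R_g = (82.0 × 92.3)/174.3 = 43.42 kΩ.
The fractional drop is R_th/(R_th + R_L); requiring this ≤ 0.0390 gives R_L ≥ R_th(1/0.0390 − 1) = 43.42 × 24.64 = 1.07 MΩ.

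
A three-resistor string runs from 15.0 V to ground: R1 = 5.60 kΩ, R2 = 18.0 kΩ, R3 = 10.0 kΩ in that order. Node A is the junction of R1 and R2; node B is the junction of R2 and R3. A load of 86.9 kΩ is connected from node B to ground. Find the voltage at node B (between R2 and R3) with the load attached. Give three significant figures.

At node B, R3 is in parallel with the load: R3‖R_L = 8.968 kΩ.
Below node A the resistance is R2 + (R3‖R_L) = 26.97 kΩ, so V_A = 15.0 × 26.97/32.57 = 12.42 V.
Then V_B = V_A × (R3‖R_L)/(R2 + R3‖R_L) = 12.42 × 8.968/26.97 = 4.13 V.

V ≈ 4.13 V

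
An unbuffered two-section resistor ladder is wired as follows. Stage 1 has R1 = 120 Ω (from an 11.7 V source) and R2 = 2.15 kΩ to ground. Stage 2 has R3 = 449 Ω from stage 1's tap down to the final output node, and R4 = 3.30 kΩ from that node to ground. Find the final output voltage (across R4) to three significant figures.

V_out ≈ 9.47 V

Stage 2 presents R3+R4 = 3749 Ω as a load on stage 1's tap.
Stage 1's lower leg becomes R2‖(R3+R4) = 1366 Ω, so V_mid = 11.7 × 1366/1486 = 10.76 V.
Stage 2 is itself unloaded: V_out = V_mid × R4/(R3+R4) = 10.76 × 3300/3749 = 9.47 V.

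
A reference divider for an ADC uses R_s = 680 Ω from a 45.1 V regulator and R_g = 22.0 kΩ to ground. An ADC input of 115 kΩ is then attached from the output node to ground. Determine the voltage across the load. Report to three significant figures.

V_out ≈ 43.5 V

The load sits in parallel with R_g: R_g‖R_L = (22000 × 115000) / (22000 + 115000) = 18470 Ω.
V_out = 45.1 × 18470 / (680 + 18470) = 45.1 × 18470/19150 = 43.5 V.
(Unloaded it would have been 43.7 V.)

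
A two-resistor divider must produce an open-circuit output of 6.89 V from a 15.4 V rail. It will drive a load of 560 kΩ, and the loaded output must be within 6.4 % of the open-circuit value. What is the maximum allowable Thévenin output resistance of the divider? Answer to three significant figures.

R_th ≤ 38.3 kΩ

Loading drop = R_th/(R_th + R_L) ≤ 0.0640, so R_th ≤ R_L · ε/(1−ε) = 560 kΩ × 0.0640/0.9360 = 38.3 kΩ.
(Any R1, R2 with R2/(R1+R2) = 0.447 and R1‖R2 ≤ 38.3 kΩ will meet the spec.)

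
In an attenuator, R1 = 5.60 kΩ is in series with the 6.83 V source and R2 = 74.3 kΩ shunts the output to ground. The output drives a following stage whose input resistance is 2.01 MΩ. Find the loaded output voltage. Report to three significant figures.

V_out ≈ 6.33 V

The load sits in parallel with R2: R2‖R_L = (74.3 × 2010) / (74.3 + 2010) = 71.65 kΩ.
V_out = 6.83 × 71.65 / (5.60 + 71.65) = 6.83 × 71.65/77.25 = 6.33 V.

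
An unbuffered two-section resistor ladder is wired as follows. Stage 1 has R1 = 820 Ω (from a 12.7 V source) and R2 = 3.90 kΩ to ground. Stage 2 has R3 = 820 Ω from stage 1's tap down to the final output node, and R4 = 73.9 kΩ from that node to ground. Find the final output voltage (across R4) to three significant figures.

Stage 2 presents R3+R4 = 74720 Ω as a load on stage 1's tap.
Stage 1's lower leg becomes R2‖(R3+R4) = 3707 Ω, so V_mid = 12.7 × 3707/4527 = 10.40 V.
Stage 2 is itself unloaded: V_out = V_mid × R4/(R3+R4) = 10.40 × 73900/74720 = 10.3 V.

V_out ≈ 10.3 V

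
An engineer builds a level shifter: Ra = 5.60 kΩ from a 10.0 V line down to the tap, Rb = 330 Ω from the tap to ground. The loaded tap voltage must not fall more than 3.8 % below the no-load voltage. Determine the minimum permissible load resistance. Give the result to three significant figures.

R_L(min) ≈ 7.89 kΩ

Output resistance R_th = Ra‖Rb = (5600 × 330)/5930 = 311.6 Ω.
The fractional drop is R_th/(R_th + R_L); requiring this ≤ 0.0380 gives R_L ≥ R_th(1/0.0380 − 1) = 311.6 × 25.32 = 7.89 kΩ.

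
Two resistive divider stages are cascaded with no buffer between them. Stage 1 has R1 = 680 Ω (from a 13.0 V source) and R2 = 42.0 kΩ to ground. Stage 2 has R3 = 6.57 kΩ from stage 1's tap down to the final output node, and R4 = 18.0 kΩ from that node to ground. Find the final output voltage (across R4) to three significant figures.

Stage 2 presents R3+R4 = 24570 Ω as a load on stage 1's tap.
Stage 1's lower leg becomes R2‖(R3+R4) = 15500 Ω, so V_mid = 13.0 × 15500/16180 = 12.45 V.
Stage 2 is itself unloaded: V_out = V_mid × R4/(R3+R4) = 12.45 × 18000/24570 = 9.12 V.

V_out ≈ 9.12 V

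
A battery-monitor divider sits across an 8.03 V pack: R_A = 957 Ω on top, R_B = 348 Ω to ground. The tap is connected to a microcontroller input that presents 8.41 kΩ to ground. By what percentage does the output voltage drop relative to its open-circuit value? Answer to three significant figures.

The divider's output (Thévenin) resistance is R_A‖R_B = 255.2 Ω.
Fractional drop under load = R_th/(R_th + R_L) = 255.2 / (255.2 + 8410) = 0.02945.
So the output falls by 2.95 %.

2.95 %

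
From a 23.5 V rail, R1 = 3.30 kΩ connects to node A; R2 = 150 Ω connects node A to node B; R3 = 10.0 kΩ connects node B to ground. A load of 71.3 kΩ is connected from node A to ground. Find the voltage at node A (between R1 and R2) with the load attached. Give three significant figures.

Below node A the series string R2+R3 = 10150 Ω sits in parallel with the 71300 Ω load: 8885 Ω.
V_A = 23.5 × 8885/(3300 + 8885) = 17.1 V.

V ≈ 17.1 V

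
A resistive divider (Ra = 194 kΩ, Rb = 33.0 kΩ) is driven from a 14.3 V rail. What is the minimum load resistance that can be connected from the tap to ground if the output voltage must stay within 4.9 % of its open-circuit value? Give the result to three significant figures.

R_L(min) ≈ 547 kΩ

Output resistance R_th = Ra‖Rb = (194 × 33.0)/227.0 = 28.20 kΩ.
The fractional drop is R_th/(R_th + R_L); requiring this ≤ 0.0490 gives R_L ≥ R_th(1/0.0490 − 1) = 28.20 × 19.41 = 547 kΩ.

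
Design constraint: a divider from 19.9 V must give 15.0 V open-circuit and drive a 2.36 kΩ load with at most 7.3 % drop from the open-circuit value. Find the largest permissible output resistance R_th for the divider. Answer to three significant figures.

R_th ≤ 186 Ω

Loading drop = R_th/(R_th + R_L) ≤ 0.0730, so R_th ≤ R_L · ε/(1−ε) = 2.36 kΩ × 0.0730/0.9270 = 186 Ω.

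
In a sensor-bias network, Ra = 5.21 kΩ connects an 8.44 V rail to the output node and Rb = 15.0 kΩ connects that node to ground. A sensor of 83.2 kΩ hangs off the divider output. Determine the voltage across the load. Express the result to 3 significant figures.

The load sits in parallel with Rb: Rb‖R_L = (15.0 × 83.2) / (15.0 + 83.2) = 12.71 kΩ.
V_out = 8.44 × 12.71 / (5.21 + 12.71) = 8.44 × 12.71/17.92 = 5.99 V.

V_out ≈ 5.99 V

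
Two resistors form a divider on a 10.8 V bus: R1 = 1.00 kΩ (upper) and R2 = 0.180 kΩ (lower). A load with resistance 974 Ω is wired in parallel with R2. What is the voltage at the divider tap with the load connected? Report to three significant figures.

The load sits in parallel with R2: R2‖R_L = (180 × 974) / (180 + 974) = 151.9 Ω.
V_out = 10.8 × 151.9 / (1000 + 151.9) = 10.8 × 151.9/1152 = 1.42 V.

V_out ≈ 1.42 V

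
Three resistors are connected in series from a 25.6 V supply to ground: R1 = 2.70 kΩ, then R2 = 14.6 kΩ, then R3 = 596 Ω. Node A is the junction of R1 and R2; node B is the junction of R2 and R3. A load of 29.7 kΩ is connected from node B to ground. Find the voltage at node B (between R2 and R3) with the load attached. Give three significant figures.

At node B, R3 is in parallel with the load: R3‖R_L = 584.3 Ω.
Below node A the resistance is R2 + (R3‖R_L) = 15180 Ω, so V_A = 25.6 × 15180/17880 = 21.74 V.
Then V_B = V_A × (R3‖R_L)/(R2 + R3‖R_L) = 21.74 × 584.3/15180 = 0.836 V.

V ≈ 0.836 V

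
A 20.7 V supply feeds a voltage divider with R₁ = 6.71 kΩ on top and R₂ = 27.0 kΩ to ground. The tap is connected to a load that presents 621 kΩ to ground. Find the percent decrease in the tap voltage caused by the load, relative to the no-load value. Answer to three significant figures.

0.858 %

The divider's output (Thévenin) resistance is R₁‖R₂ = 5.374 kΩ.
Fractional drop under load = R_th/(R_th + R_L) = 5.374 / (5.374 + 621) = 0.008580.
So the output falls by 0.858 %.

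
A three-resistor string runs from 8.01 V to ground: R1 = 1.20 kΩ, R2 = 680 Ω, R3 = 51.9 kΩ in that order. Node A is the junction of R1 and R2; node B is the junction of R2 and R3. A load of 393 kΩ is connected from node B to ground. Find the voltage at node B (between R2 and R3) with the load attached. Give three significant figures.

V ≈ 7.69 V

At node B, R3 is in parallel with the load: R3‖R_L = 45850 Ω.
Below node A the resistance is R2 + (R3‖R_L) = 46530 Ω, so V_A = 8.01 × 46530/47730 = 7.809 V.
Then V_B = V_A × (R3‖R_L)/(R2 + R3‖R_L) = 7.809 × 45850/46530 = 7.69 V.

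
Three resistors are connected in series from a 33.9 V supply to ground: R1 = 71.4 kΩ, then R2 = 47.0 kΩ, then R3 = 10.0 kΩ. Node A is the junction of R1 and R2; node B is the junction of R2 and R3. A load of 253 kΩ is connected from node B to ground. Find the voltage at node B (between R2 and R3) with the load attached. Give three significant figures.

At node B, R3 is in parallel with the load: R3‖R_L = 9.620 kΩ.
Below node A the resistance is R2 + (R3‖R_L) = 56.62 kΩ, so V_A = 33.9 × 56.62/128.0 = 14.99 V.
Then V_B = V_A × (R3‖R_L)/(R2 + R3‖R_L) = 14.99 × 9.620/56.62 = 2.55 V.

V ≈ 2.55 V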